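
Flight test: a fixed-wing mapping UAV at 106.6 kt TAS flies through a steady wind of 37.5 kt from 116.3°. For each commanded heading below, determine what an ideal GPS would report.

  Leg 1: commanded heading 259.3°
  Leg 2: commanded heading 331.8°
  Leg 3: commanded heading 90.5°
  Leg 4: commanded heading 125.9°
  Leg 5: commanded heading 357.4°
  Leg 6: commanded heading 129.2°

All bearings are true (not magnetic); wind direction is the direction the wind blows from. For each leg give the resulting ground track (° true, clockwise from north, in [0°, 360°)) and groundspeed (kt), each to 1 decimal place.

Leg 1: heading 259.3°; drift +9.4° → track 268.7°, groundspeed 138.4 kt
Leg 2: heading 331.8°; drift -9.0° → track 322.8°, groundspeed 138.8 kt
Leg 3: heading 90.5°; drift -12.6° → track 77.9°, groundspeed 74.6 kt
Leg 4: heading 125.9°; drift +5.1° → track 131.0°, groundspeed 69.9 kt
Leg 5: heading 357.4°; drift -14.7° → track 342.7°, groundspeed 129.0 kt
Leg 6: heading 129.2°; drift +6.8° → track 136.0°, groundspeed 70.5 kt

Leg 1: track=268.7°, groundspeed=138.4 kt
Leg 2: track=322.8°, groundspeed=138.8 kt
Leg 3: track=77.9°, groundspeed=74.6 kt
Leg 4: track=131.0°, groundspeed=69.9 kt
Leg 5: track=342.7°, groundspeed=129.0 kt
Leg 6: track=136.0°, groundspeed=70.5 kt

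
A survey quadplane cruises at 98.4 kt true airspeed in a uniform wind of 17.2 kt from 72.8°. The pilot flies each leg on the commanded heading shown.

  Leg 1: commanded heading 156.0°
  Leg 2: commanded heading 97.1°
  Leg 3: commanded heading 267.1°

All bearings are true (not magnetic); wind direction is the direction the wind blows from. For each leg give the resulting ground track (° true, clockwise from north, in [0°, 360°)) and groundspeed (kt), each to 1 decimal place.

Leg 1: heading 156.0°; drift +10.1° → track 166.1°, groundspeed 97.9 kt
Leg 2: heading 97.1°; drift +4.9° → track 102.0°, groundspeed 83.0 kt
Leg 3: heading 267.1°; drift -2.1° → track 265.0°, groundspeed 115.1 kt

Leg 1: track=166.1°, groundspeed=97.9 kt
Leg 2: track=102.0°, groundspeed=83.0 kt
Leg 3: track=265.0°, groundspeed=115.1 kt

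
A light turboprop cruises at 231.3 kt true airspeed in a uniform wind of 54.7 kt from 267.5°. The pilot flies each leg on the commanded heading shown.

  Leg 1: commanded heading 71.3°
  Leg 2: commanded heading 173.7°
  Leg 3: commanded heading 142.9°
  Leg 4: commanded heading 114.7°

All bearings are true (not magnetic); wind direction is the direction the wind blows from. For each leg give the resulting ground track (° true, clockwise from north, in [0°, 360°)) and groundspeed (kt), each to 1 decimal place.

Leg 1: track=74.4°, groundspeed=284.2 kt
Leg 2: track=160.6°, groundspeed=241.2 kt
Leg 3: track=133.2°, groundspeed=266.2 kt
Leg 4: track=109.6°, groundspeed=281.1 kt

Leg 1: heading 71.3°; drift +3.1° → track 74.4°, groundspeed 284.2 kt
Leg 2: heading 173.7°; drift -13.1° → track 160.6°, groundspeed 241.2 kt
Leg 3: heading 142.9°; drift -9.7° → track 133.2°, groundspeed 266.2 kt
Leg 4: heading 114.7°; drift -5.1° → track 109.6°, groundspeed 281.1 kt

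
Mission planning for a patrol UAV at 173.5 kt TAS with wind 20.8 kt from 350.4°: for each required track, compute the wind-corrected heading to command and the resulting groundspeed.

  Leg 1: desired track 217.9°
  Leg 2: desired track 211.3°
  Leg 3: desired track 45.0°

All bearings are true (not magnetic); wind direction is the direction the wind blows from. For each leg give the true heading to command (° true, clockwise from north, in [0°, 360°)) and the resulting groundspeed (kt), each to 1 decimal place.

Leg 1: desired track 217.9°; wind correction +5.1° → command heading 223.0°, groundspeed 186.9 kt
Leg 2: desired track 211.3°; wind correction +4.5° → command heading 215.8°, groundspeed 188.7 kt
Leg 3: desired track 45.0°; wind correction -5.6° → command heading 39.4°, groundspeed 160.6 kt

Leg 1: heading=223.0°, groundspeed=186.9 kt
Leg 2: heading=215.8°, groundspeed=188.7 kt
Leg 3: heading=39.4°, groundspeed=160.6 kt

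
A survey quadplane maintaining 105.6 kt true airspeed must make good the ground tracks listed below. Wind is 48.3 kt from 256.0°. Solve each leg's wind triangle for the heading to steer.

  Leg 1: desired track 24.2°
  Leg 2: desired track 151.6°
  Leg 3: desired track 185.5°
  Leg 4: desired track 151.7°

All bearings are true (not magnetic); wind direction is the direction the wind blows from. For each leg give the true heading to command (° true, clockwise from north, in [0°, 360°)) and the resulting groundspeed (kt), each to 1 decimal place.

Leg 1: desired track 24.2°; wind correction -21.1° → command heading 3.1°, groundspeed 128.4 kt
Leg 2: desired track 151.6°; wind correction +26.3° → command heading 177.9°, groundspeed 106.7 kt
Leg 3: desired track 185.5°; wind correction +25.5° → command heading 211.0°, groundspeed 79.2 kt
Leg 4: desired track 151.7°; wind correction +26.3° → command heading 178.0°, groundspeed 106.6 kt

Leg 1: heading=3.1°, groundspeed=128.4 kt
Leg 2: heading=177.9°, groundspeed=106.7 kt
Leg 3: heading=211.0°, groundspeed=79.2 kt
Leg 4: heading=178.0°, groundspeed=106.6 kt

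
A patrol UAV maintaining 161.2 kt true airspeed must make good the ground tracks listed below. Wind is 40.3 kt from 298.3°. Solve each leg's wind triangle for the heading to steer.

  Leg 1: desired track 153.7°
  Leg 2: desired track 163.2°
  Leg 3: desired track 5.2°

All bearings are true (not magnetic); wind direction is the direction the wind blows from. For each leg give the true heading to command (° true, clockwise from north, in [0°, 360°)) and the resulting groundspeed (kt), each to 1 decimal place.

Leg 1: desired track 153.7°; wind correction +8.3° → command heading 162.0°, groundspeed 192.4 kt
Leg 2: desired track 163.2°; wind correction +10.2° → command heading 173.4°, groundspeed 187.2 kt
Leg 3: desired track 5.2°; wind correction -13.3° → command heading 351.9°, groundspeed 141.1 kt

Leg 1: heading=162.0°, groundspeed=192.4 kt
Leg 2: heading=173.4°, groundspeed=187.2 kt
Leg 3: heading=351.9°, groundspeed=141.1 kt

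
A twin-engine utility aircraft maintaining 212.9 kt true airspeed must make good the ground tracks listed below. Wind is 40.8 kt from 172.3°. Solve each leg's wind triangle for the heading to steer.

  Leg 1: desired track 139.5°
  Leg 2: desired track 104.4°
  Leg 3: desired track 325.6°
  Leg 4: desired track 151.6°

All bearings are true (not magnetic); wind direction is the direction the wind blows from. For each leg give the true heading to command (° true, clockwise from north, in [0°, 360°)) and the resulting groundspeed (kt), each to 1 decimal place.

Leg 1: heading=145.5°, groundspeed=177.5 kt
Leg 2: heading=114.6°, groundspeed=194.2 kt
Leg 3: heading=320.7°, groundspeed=248.6 kt
Leg 4: heading=155.5°, groundspeed=174.2 kt

Leg 1: desired track 139.5°; wind correction +6.0° → command heading 145.5°, groundspeed 177.5 kt
Leg 2: desired track 104.4°; wind correction +10.2° → command heading 114.6°, groundspeed 194.2 kt
Leg 3: desired track 325.6°; wind correction -4.9° → command heading 320.7°, groundspeed 248.6 kt
Leg 4: desired track 151.6°; wind correction +3.9° → command heading 155.5°, groundspeed 174.2 kt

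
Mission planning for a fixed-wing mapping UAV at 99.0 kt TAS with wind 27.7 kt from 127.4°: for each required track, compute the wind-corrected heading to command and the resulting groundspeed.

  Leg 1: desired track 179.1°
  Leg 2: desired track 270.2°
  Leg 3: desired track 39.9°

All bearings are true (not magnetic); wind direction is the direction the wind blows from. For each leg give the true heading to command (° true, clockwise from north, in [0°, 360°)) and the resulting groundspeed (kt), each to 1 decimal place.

Leg 1: desired track 179.1°; wind correction -12.7° → command heading 166.4°, groundspeed 79.4 kt
Leg 2: desired track 270.2°; wind correction -9.7° → command heading 260.5°, groundspeed 119.6 kt
Leg 3: desired track 39.9°; wind correction +16.2° → command heading 56.1°, groundspeed 93.8 kt

Leg 1: heading=166.4°, groundspeed=79.4 kt
Leg 2: heading=260.5°, groundspeed=119.6 kt
Leg 3: heading=56.1°, groundspeed=93.8 kt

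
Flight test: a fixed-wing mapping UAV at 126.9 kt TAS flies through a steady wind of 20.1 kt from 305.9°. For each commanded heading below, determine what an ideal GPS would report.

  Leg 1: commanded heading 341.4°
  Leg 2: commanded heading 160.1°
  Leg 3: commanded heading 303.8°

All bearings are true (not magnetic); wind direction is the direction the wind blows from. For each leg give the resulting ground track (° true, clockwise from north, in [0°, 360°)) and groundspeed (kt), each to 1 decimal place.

Leg 1: track=347.4°, groundspeed=111.2 kt
Leg 2: track=155.6°, groundspeed=144.0 kt
Leg 3: track=303.4°, groundspeed=106.8 kt

Leg 1: heading 341.4°; drift +6.0° → track 347.4°, groundspeed 111.2 kt
Leg 2: heading 160.1°; drift -4.5° → track 155.6°, groundspeed 144.0 kt
Leg 3: heading 303.8°; drift -0.4° → track 303.4°, groundspeed 106.8 kt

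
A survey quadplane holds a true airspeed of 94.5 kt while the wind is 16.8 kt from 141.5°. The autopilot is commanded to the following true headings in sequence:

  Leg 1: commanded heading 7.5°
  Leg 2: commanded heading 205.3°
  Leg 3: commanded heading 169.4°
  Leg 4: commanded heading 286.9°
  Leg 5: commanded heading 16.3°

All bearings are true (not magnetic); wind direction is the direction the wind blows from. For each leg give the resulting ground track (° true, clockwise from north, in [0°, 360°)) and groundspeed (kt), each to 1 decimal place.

Leg 1: heading 7.5°; drift -6.5° → track 1.0°, groundspeed 106.9 kt
Leg 2: heading 205.3°; drift +9.8° → track 215.1°, groundspeed 88.4 kt
Leg 3: heading 169.4°; drift +5.6° → track 175.0°, groundspeed 80.0 kt
Leg 4: heading 286.9°; drift +5.0° → track 291.9°, groundspeed 108.7 kt
Leg 5: heading 16.3°; drift -7.5° → track 8.8°, groundspeed 105.1 kt

Leg 1: track=1.0°, groundspeed=106.9 kt
Leg 2: track=215.1°, groundspeed=88.4 kt
Leg 3: track=175.0°, groundspeed=80.0 kt
Leg 4: track=291.9°, groundspeed=108.7 kt
Leg 5: track=8.8°, groundspeed=105.1 kt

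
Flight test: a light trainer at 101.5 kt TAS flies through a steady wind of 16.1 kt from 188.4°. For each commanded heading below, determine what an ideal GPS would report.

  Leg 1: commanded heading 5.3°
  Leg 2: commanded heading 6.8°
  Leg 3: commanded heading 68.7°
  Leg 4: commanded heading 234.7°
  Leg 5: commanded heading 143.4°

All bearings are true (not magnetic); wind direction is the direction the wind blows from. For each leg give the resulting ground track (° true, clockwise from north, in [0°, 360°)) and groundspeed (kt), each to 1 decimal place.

Leg 1: track=5.7°, groundspeed=117.6 kt
Leg 2: track=7.0°, groundspeed=117.6 kt
Leg 3: track=61.4°, groundspeed=110.4 kt
Leg 4: track=242.0°, groundspeed=91.1 kt
Leg 5: track=136.2°, groundspeed=90.8 kt

Leg 1: heading 5.3°; drift +0.4° → track 5.7°, groundspeed 117.6 kt
Leg 2: heading 6.8°; drift +0.2° → track 7.0°, groundspeed 117.6 kt
Leg 3: heading 68.7°; drift -7.3° → track 61.4°, groundspeed 110.4 kt
Leg 4: heading 234.7°; drift +7.3° → track 242.0°, groundspeed 91.1 kt
Leg 5: heading 143.4°; drift -7.2° → track 136.2°, groundspeed 90.8 kt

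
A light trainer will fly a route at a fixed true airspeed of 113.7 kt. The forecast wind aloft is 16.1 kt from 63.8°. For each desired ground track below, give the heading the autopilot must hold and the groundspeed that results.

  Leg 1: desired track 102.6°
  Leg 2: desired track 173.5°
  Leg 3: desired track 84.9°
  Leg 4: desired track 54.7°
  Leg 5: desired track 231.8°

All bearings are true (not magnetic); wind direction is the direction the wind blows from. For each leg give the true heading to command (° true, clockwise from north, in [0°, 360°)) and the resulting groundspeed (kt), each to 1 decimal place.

Leg 1: heading=97.5°, groundspeed=100.7 kt
Leg 2: heading=165.8°, groundspeed=118.1 kt
Leg 3: heading=82.0°, groundspeed=98.5 kt
Leg 4: heading=56.0°, groundspeed=97.8 kt
Leg 5: heading=230.1°, groundspeed=129.4 kt

Leg 1: desired track 102.6°; wind correction -5.1° → command heading 97.5°, groundspeed 100.7 kt
Leg 2: desired track 173.5°; wind correction -7.7° → command heading 165.8°, groundspeed 118.1 kt
Leg 3: desired track 84.9°; wind correction -2.9° → command heading 82.0°, groundspeed 98.5 kt
Leg 4: desired track 54.7°; wind correction +1.3° → command heading 56.0°, groundspeed 97.8 kt
Leg 5: desired track 231.8°; wind correction -1.7° → command heading 230.1°, groundspeed 129.4 kt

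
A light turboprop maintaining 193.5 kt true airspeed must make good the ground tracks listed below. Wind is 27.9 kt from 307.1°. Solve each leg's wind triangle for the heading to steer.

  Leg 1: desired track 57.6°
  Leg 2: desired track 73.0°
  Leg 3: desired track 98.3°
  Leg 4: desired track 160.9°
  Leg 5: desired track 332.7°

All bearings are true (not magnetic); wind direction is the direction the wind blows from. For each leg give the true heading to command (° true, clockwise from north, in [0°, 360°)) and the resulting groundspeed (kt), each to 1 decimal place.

Leg 1: heading=49.8°, groundspeed=201.5 kt
Leg 2: heading=66.3°, groundspeed=208.5 kt
Leg 3: heading=94.3°, groundspeed=217.5 kt
Leg 4: heading=165.5°, groundspeed=216.1 kt
Leg 5: heading=329.1°, groundspeed=168.0 kt

Leg 1: desired track 57.6°; wind correction -7.8° → command heading 49.8°, groundspeed 201.5 kt
Leg 2: desired track 73.0°; wind correction -6.7° → command heading 66.3°, groundspeed 208.5 kt
Leg 3: desired track 98.3°; wind correction -4.0° → command heading 94.3°, groundspeed 217.5 kt
Leg 4: desired track 160.9°; wind correction +4.6° → command heading 165.5°, groundspeed 216.1 kt
Leg 5: desired track 332.7°; wind correction -3.6° → command heading 329.1°, groundspeed 168.0 kt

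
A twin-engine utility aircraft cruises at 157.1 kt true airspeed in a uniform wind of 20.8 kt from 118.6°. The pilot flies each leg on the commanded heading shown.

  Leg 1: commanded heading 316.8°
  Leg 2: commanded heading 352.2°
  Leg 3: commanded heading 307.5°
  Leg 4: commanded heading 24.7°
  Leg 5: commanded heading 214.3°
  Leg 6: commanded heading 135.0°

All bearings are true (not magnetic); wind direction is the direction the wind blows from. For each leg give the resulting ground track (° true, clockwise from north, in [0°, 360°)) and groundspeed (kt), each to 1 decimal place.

Leg 1: heading 316.8°; drift -2.1° → track 314.7°, groundspeed 177.0 kt
Leg 2: heading 352.2°; drift -5.6° → track 346.6°, groundspeed 170.3 kt
Leg 3: heading 307.5°; drift -1.0° → track 306.5°, groundspeed 177.7 kt
Leg 4: heading 24.7°; drift -7.5° → track 17.2°, groundspeed 159.9 kt
Leg 5: heading 214.3°; drift +7.4° → track 221.7°, groundspeed 160.5 kt
Leg 6: heading 135.0°; drift +2.5° → track 137.5°, groundspeed 137.3 kt

Leg 1: track=314.7°, groundspeed=177.0 kt
Leg 2: track=346.6°, groundspeed=170.3 kt
Leg 3: track=306.5°, groundspeed=177.7 kt
Leg 4: track=17.2°, groundspeed=159.9 kt
Leg 5: track=221.7°, groundspeed=160.5 kt
Leg 6: track=137.5°, groundspeed=137.3 kt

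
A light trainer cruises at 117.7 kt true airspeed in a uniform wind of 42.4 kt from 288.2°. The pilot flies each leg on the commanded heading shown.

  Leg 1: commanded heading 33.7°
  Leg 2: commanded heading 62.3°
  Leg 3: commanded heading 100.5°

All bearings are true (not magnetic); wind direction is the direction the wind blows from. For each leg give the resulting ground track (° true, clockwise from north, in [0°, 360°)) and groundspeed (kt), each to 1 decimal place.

Leg 1: track=51.3°, groundspeed=135.3 kt
Leg 2: track=74.0°, groundspeed=150.3 kt
Leg 3: track=102.5°, groundspeed=159.8 kt

Leg 1: heading 33.7°; drift +17.6° → track 51.3°, groundspeed 135.3 kt
Leg 2: heading 62.3°; drift +11.7° → track 74.0°, groundspeed 150.3 kt
Leg 3: heading 100.5°; drift +2.0° → track 102.5°, groundspeed 159.8 kt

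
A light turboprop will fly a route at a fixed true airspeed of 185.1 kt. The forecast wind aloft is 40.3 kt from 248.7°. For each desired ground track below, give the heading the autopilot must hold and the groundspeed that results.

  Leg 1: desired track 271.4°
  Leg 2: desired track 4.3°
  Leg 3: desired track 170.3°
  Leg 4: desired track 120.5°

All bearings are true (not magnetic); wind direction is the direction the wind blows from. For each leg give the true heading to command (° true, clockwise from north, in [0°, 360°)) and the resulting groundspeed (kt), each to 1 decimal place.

Leg 1: heading=266.6°, groundspeed=147.3 kt
Leg 2: heading=353.0°, groundspeed=198.9 kt
Leg 3: heading=182.6°, groundspeed=172.7 kt
Leg 4: heading=130.4°, groundspeed=207.3 kt

Leg 1: desired track 271.4°; wind correction -4.8° → command heading 266.6°, groundspeed 147.3 kt
Leg 2: desired track 4.3°; wind correction -11.3° → command heading 353.0°, groundspeed 198.9 kt
Leg 3: desired track 170.3°; wind correction +12.3° → command heading 182.6°, groundspeed 172.7 kt
Leg 4: desired track 120.5°; wind correction +9.9° → command heading 130.4°, groundspeed 207.3 kt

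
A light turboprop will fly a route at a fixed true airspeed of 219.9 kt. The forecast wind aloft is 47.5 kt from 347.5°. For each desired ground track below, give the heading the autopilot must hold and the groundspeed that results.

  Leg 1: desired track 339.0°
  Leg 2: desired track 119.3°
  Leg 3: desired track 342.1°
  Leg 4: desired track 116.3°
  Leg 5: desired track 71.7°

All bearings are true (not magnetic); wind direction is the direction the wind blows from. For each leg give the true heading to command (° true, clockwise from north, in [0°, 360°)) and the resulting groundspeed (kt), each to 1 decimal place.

Leg 1: desired track 339.0°; wind correction +1.8° → command heading 340.8°, groundspeed 172.8 kt
Leg 2: desired track 119.3°; wind correction -9.3° → command heading 110.0°, groundspeed 248.7 kt
Leg 3: desired track 342.1°; wind correction +1.2° → command heading 343.3°, groundspeed 172.6 kt
Leg 4: desired track 116.3°; wind correction -9.7° → command heading 106.6°, groundspeed 246.5 kt
Leg 5: desired track 71.7°; wind correction -12.4° → command heading 59.3°, groundspeed 210.0 kt

Leg 1: heading=340.8°, groundspeed=172.8 kt
Leg 2: heading=110.0°, groundspeed=248.7 kt
Leg 3: heading=343.3°, groundspeed=172.6 kt
Leg 4: heading=106.6°, groundspeed=246.5 kt
Leg 5: heading=59.3°, groundspeed=210.0 kt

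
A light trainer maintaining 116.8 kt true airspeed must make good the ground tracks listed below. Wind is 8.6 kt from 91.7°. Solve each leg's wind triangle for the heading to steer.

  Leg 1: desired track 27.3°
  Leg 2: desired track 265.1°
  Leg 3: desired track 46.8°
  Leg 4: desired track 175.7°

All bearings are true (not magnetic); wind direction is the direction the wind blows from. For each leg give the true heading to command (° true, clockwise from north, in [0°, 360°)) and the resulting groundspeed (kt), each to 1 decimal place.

Leg 1: heading=31.1°, groundspeed=112.8 kt
Leg 2: heading=264.6°, groundspeed=125.3 kt
Leg 3: heading=49.8°, groundspeed=110.6 kt
Leg 4: heading=171.5°, groundspeed=115.6 kt

Leg 1: desired track 27.3°; wind correction +3.8° → command heading 31.1°, groundspeed 112.8 kt
Leg 2: desired track 265.1°; wind correction -0.5° → command heading 264.6°, groundspeed 125.3 kt
Leg 3: desired track 46.8°; wind correction +3.0° → command heading 49.8°, groundspeed 110.6 kt
Leg 4: desired track 175.7°; wind correction -4.2° → command heading 171.5°, groundspeed 115.6 kt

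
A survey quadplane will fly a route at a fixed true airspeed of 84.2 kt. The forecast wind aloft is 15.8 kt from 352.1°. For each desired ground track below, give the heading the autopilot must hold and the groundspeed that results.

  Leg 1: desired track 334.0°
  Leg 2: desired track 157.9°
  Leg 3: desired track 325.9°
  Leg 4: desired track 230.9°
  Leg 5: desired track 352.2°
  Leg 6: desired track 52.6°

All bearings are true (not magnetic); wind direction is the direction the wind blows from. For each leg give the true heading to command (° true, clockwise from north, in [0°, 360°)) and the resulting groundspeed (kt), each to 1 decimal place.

Leg 1: desired track 334.0°; wind correction +3.3° → command heading 337.3°, groundspeed 69.0 kt
Leg 2: desired track 157.9°; wind correction -2.6° → command heading 155.3°, groundspeed 99.4 kt
Leg 3: desired track 325.9°; wind correction +4.8° → command heading 330.7°, groundspeed 69.7 kt
Leg 4: desired track 230.9°; wind correction +9.2° → command heading 240.1°, groundspeed 91.3 kt
Leg 5: desired track 352.2°; wind correction +0.0° → command heading 352.2°, groundspeed 68.4 kt
Leg 6: desired track 52.6°; wind correction -9.4° → command heading 43.2°, groundspeed 75.3 kt

Leg 1: heading=337.3°, groundspeed=69.0 kt
Leg 2: heading=155.3°, groundspeed=99.4 kt
Leg 3: heading=330.7°, groundspeed=69.7 kt
Leg 4: heading=240.1°, groundspeed=91.3 kt
Leg 5: heading=352.2°, groundspeed=68.4 kt
Leg 6: heading=43.2°, groundspeed=75.3 kt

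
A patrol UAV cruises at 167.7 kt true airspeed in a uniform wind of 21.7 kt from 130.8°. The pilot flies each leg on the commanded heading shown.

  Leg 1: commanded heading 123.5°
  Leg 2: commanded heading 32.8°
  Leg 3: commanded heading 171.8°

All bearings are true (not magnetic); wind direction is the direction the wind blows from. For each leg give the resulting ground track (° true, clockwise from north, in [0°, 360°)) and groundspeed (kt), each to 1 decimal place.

Leg 1: track=122.4°, groundspeed=146.2 kt
Leg 2: track=25.6°, groundspeed=172.1 kt
Leg 3: track=177.2°, groundspeed=152.0 kt

Leg 1: heading 123.5°; drift -1.1° → track 122.4°, groundspeed 146.2 kt
Leg 2: heading 32.8°; drift -7.2° → track 25.6°, groundspeed 172.1 kt
Leg 3: heading 171.8°; drift +5.4° → track 177.2°, groundspeed 152.0 kt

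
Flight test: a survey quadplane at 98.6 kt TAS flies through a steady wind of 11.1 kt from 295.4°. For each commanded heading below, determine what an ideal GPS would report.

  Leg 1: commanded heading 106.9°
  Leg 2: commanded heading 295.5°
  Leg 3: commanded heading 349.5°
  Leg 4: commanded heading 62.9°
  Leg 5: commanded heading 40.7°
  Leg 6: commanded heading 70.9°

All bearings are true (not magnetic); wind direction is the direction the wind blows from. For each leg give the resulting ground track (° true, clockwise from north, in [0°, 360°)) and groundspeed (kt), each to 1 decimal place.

Leg 1: track=107.8°, groundspeed=109.6 kt
Leg 2: track=295.5°, groundspeed=87.5 kt
Leg 3: track=355.1°, groundspeed=92.5 kt
Leg 4: track=67.7°, groundspeed=105.7 kt
Leg 5: track=46.7°, groundspeed=102.1 kt
Leg 6: track=75.1°, groundspeed=106.8 kt

Leg 1: heading 106.9°; drift +0.9° → track 107.8°, groundspeed 109.6 kt
Leg 2: heading 295.5°; drift +0.0° → track 295.5°, groundspeed 87.5 kt
Leg 3: heading 349.5°; drift +5.6° → track 355.1°, groundspeed 92.5 kt
Leg 4: heading 62.9°; drift +4.8° → track 67.7°, groundspeed 105.7 kt
Leg 5: heading 40.7°; drift +6.0° → track 46.7°, groundspeed 102.1 kt
Leg 6: heading 70.9°; drift +4.2° → track 75.1°, groundspeed 106.8 kt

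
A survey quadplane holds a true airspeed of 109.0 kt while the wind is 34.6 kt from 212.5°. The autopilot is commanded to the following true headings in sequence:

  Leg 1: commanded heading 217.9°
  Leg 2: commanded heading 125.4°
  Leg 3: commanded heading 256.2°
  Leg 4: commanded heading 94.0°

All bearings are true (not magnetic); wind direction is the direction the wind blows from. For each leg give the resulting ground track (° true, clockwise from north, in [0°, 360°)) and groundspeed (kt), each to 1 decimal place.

Leg 1: heading 217.9°; drift +2.5° → track 220.4°, groundspeed 74.6 kt
Leg 2: heading 125.4°; drift -17.9° → track 107.5°, groundspeed 112.7 kt
Leg 3: heading 256.2°; drift +15.9° → track 272.1°, groundspeed 87.3 kt
Leg 4: heading 94.0°; drift -13.6° → track 80.4°, groundspeed 129.1 kt

Leg 1: track=220.4°, groundspeed=74.6 kt
Leg 2: track=107.5°, groundspeed=112.7 kt
Leg 3: track=272.1°, groundspeed=87.3 kt
Leg 4: track=80.4°, groundspeed=129.1 kt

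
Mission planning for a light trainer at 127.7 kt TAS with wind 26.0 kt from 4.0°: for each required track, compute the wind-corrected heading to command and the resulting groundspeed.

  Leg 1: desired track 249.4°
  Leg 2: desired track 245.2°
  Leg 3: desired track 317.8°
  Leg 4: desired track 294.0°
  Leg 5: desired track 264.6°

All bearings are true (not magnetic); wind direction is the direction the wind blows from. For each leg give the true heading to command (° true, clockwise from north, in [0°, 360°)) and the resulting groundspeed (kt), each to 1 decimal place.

Leg 1: desired track 249.4°; wind correction +10.7° → command heading 260.1°, groundspeed 136.3 kt
Leg 2: desired track 245.2°; wind correction +10.3° → command heading 255.5°, groundspeed 138.2 kt
Leg 3: desired track 317.8°; wind correction +8.5° → command heading 326.3°, groundspeed 108.3 kt
Leg 4: desired track 294.0°; wind correction +11.0° → command heading 305.0°, groundspeed 116.4 kt
Leg 5: desired track 264.6°; wind correction +11.6° → command heading 276.2°, groundspeed 129.3 kt

Leg 1: heading=260.1°, groundspeed=136.3 kt
Leg 2: heading=255.5°, groundspeed=138.2 kt
Leg 3: heading=326.3°, groundspeed=108.3 kt
Leg 4: heading=305.0°, groundspeed=116.4 kt
Leg 5: heading=276.2°, groundspeed=129.3 kt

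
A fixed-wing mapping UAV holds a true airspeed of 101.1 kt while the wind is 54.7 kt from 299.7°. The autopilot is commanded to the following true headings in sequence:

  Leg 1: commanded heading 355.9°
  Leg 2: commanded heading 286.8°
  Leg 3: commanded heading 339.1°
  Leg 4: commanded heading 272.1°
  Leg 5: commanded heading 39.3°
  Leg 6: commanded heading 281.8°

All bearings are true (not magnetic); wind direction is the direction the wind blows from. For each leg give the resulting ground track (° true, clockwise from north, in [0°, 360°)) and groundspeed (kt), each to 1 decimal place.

Leg 1: heading 355.9°; drift +32.7° → track 28.6°, groundspeed 84.0 kt
Leg 2: heading 286.8°; drift -14.3° → track 272.5°, groundspeed 49.3 kt
Leg 3: heading 339.1°; drift +30.5° → track 9.6°, groundspeed 68.3 kt
Leg 4: heading 272.1°; drift -25.7° → track 246.4°, groundspeed 58.4 kt
Leg 5: heading 39.3°; drift +26.1° → track 65.4°, groundspeed 122.7 kt
Leg 6: heading 281.8°; drift -18.9° → track 262.9°, groundspeed 51.8 kt

Leg 1: track=28.6°, groundspeed=84.0 kt
Leg 2: track=272.5°, groundspeed=49.3 kt
Leg 3: track=9.6°, groundspeed=68.3 kt
Leg 4: track=246.4°, groundspeed=58.4 kt
Leg 5: track=65.4°, groundspeed=122.7 kt
Leg 6: track=262.9°, groundspeed=51.8 kt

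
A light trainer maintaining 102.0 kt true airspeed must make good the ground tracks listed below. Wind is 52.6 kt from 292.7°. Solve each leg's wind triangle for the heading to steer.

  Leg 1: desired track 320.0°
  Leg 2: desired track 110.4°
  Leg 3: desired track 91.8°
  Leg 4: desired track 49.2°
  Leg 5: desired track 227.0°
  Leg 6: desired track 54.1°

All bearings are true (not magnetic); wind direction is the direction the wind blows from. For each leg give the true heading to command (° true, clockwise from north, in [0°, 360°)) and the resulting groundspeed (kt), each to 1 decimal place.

Leg 1: desired track 320.0°; wind correction -13.7° → command heading 306.3°, groundspeed 52.4 kt
Leg 2: desired track 110.4°; wind correction -1.2° → command heading 109.2°, groundspeed 154.5 kt
Leg 3: desired track 91.8°; wind correction -10.6° → command heading 81.2°, groundspeed 149.4 kt
Leg 4: desired track 49.2°; wind correction -27.5° → command heading 21.7°, groundspeed 114.0 kt
Leg 5: desired track 227.0°; wind correction +28.0° → command heading 255.0°, groundspeed 68.4 kt
Leg 6: desired track 54.1°; wind correction -26.1° → command heading 28.0°, groundspeed 119.0 kt

Leg 1: heading=306.3°, groundspeed=52.4 kt
Leg 2: heading=109.2°, groundspeed=154.5 kt
Leg 3: heading=81.2°, groundspeed=149.4 kt
Leg 4: heading=21.7°, groundspeed=114.0 kt
Leg 5: heading=255.0°, groundspeed=68.4 kt
Leg 6: heading=28.0°, groundspeed=119.0 kt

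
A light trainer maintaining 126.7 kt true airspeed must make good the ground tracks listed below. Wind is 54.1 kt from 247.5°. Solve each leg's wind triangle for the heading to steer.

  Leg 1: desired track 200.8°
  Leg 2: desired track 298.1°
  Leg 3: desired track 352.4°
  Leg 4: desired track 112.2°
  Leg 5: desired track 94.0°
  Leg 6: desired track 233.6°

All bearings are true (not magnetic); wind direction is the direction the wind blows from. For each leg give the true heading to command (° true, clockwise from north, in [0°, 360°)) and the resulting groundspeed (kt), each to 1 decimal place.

Leg 1: desired track 200.8°; wind correction +18.1° → command heading 218.9°, groundspeed 83.3 kt
Leg 2: desired track 298.1°; wind correction -19.3° → command heading 278.8°, groundspeed 85.3 kt
Leg 3: desired track 352.4°; wind correction -24.4° → command heading 328.0°, groundspeed 129.3 kt
Leg 4: desired track 112.2°; wind correction +17.5° → command heading 129.7°, groundspeed 159.3 kt
Leg 5: desired track 94.0°; wind correction +11.0° → command heading 105.0°, groundspeed 172.8 kt
Leg 6: desired track 233.6°; wind correction +5.9° → command heading 239.5°, groundspeed 73.5 kt

Leg 1: heading=218.9°, groundspeed=83.3 kt
Leg 2: heading=278.8°, groundspeed=85.3 kt
Leg 3: heading=328.0°, groundspeed=129.3 kt
Leg 4: heading=129.7°, groundspeed=159.3 kt
Leg 5: heading=105.0°, groundspeed=172.8 kt
Leg 6: heading=239.5°, groundspeed=73.5 kt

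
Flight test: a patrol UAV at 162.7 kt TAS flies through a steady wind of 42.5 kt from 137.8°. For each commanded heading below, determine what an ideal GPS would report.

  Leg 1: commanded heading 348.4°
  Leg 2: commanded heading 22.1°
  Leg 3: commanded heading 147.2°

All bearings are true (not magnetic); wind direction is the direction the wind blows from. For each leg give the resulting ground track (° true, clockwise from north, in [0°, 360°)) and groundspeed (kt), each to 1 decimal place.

Leg 1: heading 348.4°; drift -6.2° → track 342.2°, groundspeed 200.5 kt
Leg 2: heading 22.1°; drift -11.9° → track 10.2°, groundspeed 185.1 kt
Leg 3: heading 147.2°; drift +3.3° → track 150.5°, groundspeed 121.0 kt

Leg 1: track=342.2°, groundspeed=200.5 kt
Leg 2: track=10.2°, groundspeed=185.1 kt
Leg 3: track=150.5°, groundspeed=121.0 kt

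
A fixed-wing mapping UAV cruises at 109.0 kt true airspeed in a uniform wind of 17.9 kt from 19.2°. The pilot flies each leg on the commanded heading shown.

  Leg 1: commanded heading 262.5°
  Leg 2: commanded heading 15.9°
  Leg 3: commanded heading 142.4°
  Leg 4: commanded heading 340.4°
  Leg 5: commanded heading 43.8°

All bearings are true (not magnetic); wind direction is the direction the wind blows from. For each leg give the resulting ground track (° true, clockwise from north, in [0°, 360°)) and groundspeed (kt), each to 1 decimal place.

Leg 1: heading 262.5°; drift -7.8° → track 254.7°, groundspeed 118.1 kt
Leg 2: heading 15.9°; drift -0.6° → track 15.3°, groundspeed 91.1 kt
Leg 3: heading 142.4°; drift +7.2° → track 149.6°, groundspeed 119.7 kt
Leg 4: heading 340.4°; drift -6.7° → track 333.7°, groundspeed 95.7 kt
Leg 5: heading 43.8°; drift +4.6° → track 48.4°, groundspeed 93.0 kt

Leg 1: track=254.7°, groundspeed=118.1 kt
Leg 2: track=15.3°, groundspeed=91.1 kt
Leg 3: track=149.6°, groundspeed=119.7 kt
Leg 4: track=333.7°, groundspeed=95.7 kt
Leg 5: track=48.4°, groundspeed=93.0 kt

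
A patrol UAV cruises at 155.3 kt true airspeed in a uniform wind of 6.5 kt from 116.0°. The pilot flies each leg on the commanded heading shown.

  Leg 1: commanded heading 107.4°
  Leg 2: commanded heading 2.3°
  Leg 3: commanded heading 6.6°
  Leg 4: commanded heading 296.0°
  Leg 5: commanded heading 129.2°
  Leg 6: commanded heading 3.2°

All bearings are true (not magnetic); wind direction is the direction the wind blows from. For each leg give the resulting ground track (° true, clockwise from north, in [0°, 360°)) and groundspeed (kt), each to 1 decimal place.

Leg 1: heading 107.4°; drift -0.4° → track 107.0°, groundspeed 148.9 kt
Leg 2: heading 2.3°; drift -2.2° → track 0.1°, groundspeed 158.0 kt
Leg 3: heading 6.6°; drift -2.2° → track 4.4°, groundspeed 157.6 kt
Leg 4: heading 296.0°; drift +0.0° → track 296.0°, groundspeed 161.8 kt
Leg 5: heading 129.2°; drift +0.6° → track 129.8°, groundspeed 149.0 kt
Leg 6: heading 3.2°; drift -2.2° → track 1.0°, groundspeed 157.9 kt

Leg 1: track=107.0°, groundspeed=148.9 kt
Leg 2: track=0.1°, groundspeed=158.0 kt
Leg 3: track=4.4°, groundspeed=157.6 kt
Leg 4: track=296.0°, groundspeed=161.8 kt
Leg 5: track=129.8°, groundspeed=149.0 kt
Leg 6: track=1.0°, groundspeed=157.9 kt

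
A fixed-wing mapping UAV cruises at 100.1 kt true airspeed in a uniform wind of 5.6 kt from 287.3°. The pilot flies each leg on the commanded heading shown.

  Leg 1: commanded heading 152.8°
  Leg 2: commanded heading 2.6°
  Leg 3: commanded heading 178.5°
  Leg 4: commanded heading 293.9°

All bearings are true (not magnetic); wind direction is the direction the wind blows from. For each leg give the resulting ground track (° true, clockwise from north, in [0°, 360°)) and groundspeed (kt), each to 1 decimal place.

Leg 1: track=150.6°, groundspeed=104.1 kt
Leg 2: track=5.7°, groundspeed=98.8 kt
Leg 3: track=175.5°, groundspeed=102.0 kt
Leg 4: track=294.3°, groundspeed=94.5 kt

Leg 1: heading 152.8°; drift -2.2° → track 150.6°, groundspeed 104.1 kt
Leg 2: heading 2.6°; drift +3.1° → track 5.7°, groundspeed 98.8 kt
Leg 3: heading 178.5°; drift -3.0° → track 175.5°, groundspeed 102.0 kt
Leg 4: heading 293.9°; drift +0.4° → track 294.3°, groundspeed 94.5 kt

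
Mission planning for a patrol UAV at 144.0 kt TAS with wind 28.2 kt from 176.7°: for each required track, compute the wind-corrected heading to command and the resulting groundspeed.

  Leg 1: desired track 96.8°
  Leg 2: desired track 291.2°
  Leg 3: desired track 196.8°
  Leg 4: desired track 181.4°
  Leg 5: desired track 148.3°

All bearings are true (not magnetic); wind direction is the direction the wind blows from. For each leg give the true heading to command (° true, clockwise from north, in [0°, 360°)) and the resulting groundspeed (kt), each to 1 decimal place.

Leg 1: desired track 96.8°; wind correction +11.1° → command heading 107.9°, groundspeed 136.4 kt
Leg 2: desired track 291.2°; wind correction -10.3° → command heading 280.9°, groundspeed 153.4 kt
Leg 3: desired track 196.8°; wind correction -3.9° → command heading 192.9°, groundspeed 117.2 kt
Leg 4: desired track 181.4°; wind correction -0.9° → command heading 180.5°, groundspeed 115.9 kt
Leg 5: desired track 148.3°; wind correction +5.3° → command heading 153.6°, groundspeed 118.6 kt

Leg 1: heading=107.9°, groundspeed=136.4 kt
Leg 2: heading=280.9°, groundspeed=153.4 kt
Leg 3: heading=192.9°, groundspeed=117.2 kt
Leg 4: heading=180.5°, groundspeed=115.9 kt
Leg 5: heading=153.6°, groundspeed=118.6 kt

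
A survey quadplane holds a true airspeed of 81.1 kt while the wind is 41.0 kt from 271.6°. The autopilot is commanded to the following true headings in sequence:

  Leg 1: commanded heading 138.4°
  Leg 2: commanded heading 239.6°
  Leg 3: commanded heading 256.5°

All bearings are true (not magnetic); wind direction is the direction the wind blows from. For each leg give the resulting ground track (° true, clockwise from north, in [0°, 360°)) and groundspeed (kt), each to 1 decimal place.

Leg 1: heading 138.4°; drift -15.3° → track 123.1°, groundspeed 113.2 kt
Leg 2: heading 239.6°; drift -25.1° → track 214.5°, groundspeed 51.2 kt
Leg 3: heading 256.5°; drift -14.4° → track 242.1°, groundspeed 42.9 kt

Leg 1: track=123.1°, groundspeed=113.2 kt
Leg 2: track=214.5°, groundspeed=51.2 kt
Leg 3: track=242.1°, groundspeed=42.9 kt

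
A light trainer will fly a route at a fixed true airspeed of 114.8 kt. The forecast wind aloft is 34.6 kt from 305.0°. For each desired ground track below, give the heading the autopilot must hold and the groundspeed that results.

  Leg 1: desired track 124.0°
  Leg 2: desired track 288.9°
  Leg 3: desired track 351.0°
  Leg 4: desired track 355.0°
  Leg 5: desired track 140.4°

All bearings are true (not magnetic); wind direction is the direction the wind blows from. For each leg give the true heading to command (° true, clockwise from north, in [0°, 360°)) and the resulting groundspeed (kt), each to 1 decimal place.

Leg 1: desired track 124.0°; wind correction -0.3° → command heading 123.7°, groundspeed 149.4 kt
Leg 2: desired track 288.9°; wind correction +4.8° → command heading 293.7°, groundspeed 81.2 kt
Leg 3: desired track 351.0°; wind correction -12.5° → command heading 338.5°, groundspeed 88.0 kt
Leg 4: desired track 355.0°; wind correction -13.3° → command heading 341.7°, groundspeed 89.5 kt
Leg 5: desired track 140.4°; wind correction +4.6° → command heading 145.0°, groundspeed 147.8 kt

Leg 1: heading=123.7°, groundspeed=149.4 kt
Leg 2: heading=293.7°, groundspeed=81.2 kt
Leg 3: heading=338.5°, groundspeed=88.0 kt
Leg 4: heading=341.7°, groundspeed=89.5 kt
Leg 5: heading=145.0°, groundspeed=147.8 kt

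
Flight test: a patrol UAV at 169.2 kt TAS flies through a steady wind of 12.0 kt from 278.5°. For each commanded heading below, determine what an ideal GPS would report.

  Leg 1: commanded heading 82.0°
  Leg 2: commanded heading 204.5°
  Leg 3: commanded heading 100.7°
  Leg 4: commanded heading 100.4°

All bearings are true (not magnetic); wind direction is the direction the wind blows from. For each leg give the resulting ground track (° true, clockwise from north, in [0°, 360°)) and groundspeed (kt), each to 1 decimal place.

Leg 1: track=83.1°, groundspeed=180.7 kt
Leg 2: track=200.5°, groundspeed=166.3 kt
Leg 3: track=100.6°, groundspeed=181.2 kt
Leg 4: track=100.3°, groundspeed=181.2 kt

Leg 1: heading 82.0°; drift +1.1° → track 83.1°, groundspeed 180.7 kt
Leg 2: heading 204.5°; drift -4.0° → track 200.5°, groundspeed 166.3 kt
Leg 3: heading 100.7°; drift -0.1° → track 100.6°, groundspeed 181.2 kt
Leg 4: heading 100.4°; drift -0.1° → track 100.3°, groundspeed 181.2 kt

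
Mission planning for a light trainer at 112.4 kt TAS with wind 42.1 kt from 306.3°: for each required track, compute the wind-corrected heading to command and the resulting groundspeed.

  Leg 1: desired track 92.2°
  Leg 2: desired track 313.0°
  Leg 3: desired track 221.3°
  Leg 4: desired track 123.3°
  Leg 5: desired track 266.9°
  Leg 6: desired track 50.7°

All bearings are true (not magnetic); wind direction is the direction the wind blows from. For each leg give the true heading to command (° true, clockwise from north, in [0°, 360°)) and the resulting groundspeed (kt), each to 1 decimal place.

Leg 1: desired track 92.2°; wind correction -12.1° → command heading 80.1°, groundspeed 144.8 kt
Leg 2: desired track 313.0°; wind correction -2.5° → command heading 310.5°, groundspeed 70.5 kt
Leg 3: desired track 221.3°; wind correction +21.9° → command heading 243.2°, groundspeed 100.6 kt
Leg 4: desired track 123.3°; wind correction -1.1° → command heading 122.2°, groundspeed 154.4 kt
Leg 5: desired track 266.9°; wind correction +13.8° → command heading 280.7°, groundspeed 76.6 kt
Leg 6: desired track 50.7°; wind correction -21.3° → command heading 29.4°, groundspeed 115.2 kt

Leg 1: heading=80.1°, groundspeed=144.8 kt
Leg 2: heading=310.5°, groundspeed=70.5 kt
Leg 3: heading=243.2°, groundspeed=100.6 kt
Leg 4: heading=122.2°, groundspeed=154.4 kt
Leg 5: heading=280.7°, groundspeed=76.6 kt
Leg 6: heading=29.4°, groundspeed=115.2 kt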